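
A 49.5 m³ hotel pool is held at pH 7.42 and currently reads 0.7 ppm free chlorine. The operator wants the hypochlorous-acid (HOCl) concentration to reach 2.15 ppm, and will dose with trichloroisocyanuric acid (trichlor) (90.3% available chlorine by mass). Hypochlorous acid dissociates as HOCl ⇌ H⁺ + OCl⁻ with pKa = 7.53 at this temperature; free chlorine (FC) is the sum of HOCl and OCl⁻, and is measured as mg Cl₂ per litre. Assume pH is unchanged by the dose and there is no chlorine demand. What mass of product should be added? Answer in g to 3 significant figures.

171 g

Volume: 49.5 m³ = 49,500 L.
[OCl⁻]/[HOCl] = 10^(pH − pKa) = 10^(7.42 − 7.53) = 0.7762; fraction as HOCl = 1/(1 + 0.7762) = 0.563.
Free chlorine required for 2.15 ppm HOCl: 2.15 / 0.563 = 3.819 ppm.
FC to add: 3.819 − 0.7 = 3.119 mg/L as Cl₂.
Cl₂ equivalent: 3.119 mg/L × 49,500 L = 154.4 g.
Product at 90.3% available Cl: 154.4 / 0.903 = 171 g.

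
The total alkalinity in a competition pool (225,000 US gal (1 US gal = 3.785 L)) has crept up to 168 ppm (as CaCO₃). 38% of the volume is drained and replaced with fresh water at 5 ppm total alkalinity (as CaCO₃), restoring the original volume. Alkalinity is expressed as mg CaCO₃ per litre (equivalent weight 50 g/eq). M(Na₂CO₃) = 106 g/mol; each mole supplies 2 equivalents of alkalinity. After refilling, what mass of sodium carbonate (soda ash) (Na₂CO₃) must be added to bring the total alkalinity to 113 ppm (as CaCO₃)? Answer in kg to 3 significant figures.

6.26 kg

Volume: 225,000 US gal × 3.785 L/gal = 851,625 L.
After draining 38% and refilling: 168 × 0.62 + 5 × 0.38 = 106.06 ppm.
Deficit to target: 113 − 106.06 = 6.94 mg/L.
As CaCO₃: 6.94 mg/L × 851,625 L = 5910 g; ÷ 50 g/eq ÷ 2 = 59.1 mol Na₂CO₃.
Mass: 59.1 × 106 = 6265 g.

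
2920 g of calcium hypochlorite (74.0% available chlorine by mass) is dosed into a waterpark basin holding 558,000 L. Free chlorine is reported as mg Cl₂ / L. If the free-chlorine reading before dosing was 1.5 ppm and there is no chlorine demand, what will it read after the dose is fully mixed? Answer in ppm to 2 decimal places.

5.37 ppm

Available chlorine delivered: 2920 g × 0.74 = 2161 g as Cl₂.
Concentration rise: 2161 g / 558,000 L = 3.872 mg/L = 3.87 ppm.
Final FC: 1.5 + 3.87 = 5.37 ppm.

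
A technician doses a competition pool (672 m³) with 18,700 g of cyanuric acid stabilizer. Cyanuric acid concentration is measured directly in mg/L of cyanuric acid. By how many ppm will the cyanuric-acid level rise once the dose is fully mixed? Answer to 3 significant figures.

27.8 ppm

Volume: 672 m³ = 672,000 L.
Rise: 18,700 g / 672,000 L × 1000 = 27.83 mg/L.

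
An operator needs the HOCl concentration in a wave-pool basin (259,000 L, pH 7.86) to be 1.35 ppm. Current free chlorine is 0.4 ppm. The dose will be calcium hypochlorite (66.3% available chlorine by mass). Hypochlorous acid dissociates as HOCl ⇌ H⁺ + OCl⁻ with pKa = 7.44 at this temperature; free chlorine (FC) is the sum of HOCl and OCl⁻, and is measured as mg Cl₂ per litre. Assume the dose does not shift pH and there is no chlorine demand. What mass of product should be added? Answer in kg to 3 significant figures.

[OCl⁻]/[HOCl] = 10^(pH − pKa) = 10^(7.86 − 7.44) = 2.63; fraction as HOCl = 1/(1 + 2.63) = 0.2755.
Free chlorine required for 1.35 ppm HOCl: 1.35 / 0.2755 = 4.901 ppm.
FC to add: 4.901 − 0.4 = 4.501 mg/L as Cl₂.
Cl₂ equivalent: 4.501 mg/L × 259,000 L = 1166 g.
Product at 66.3% available Cl: 1166 / 0.663 = 1758 g.

1.76 kg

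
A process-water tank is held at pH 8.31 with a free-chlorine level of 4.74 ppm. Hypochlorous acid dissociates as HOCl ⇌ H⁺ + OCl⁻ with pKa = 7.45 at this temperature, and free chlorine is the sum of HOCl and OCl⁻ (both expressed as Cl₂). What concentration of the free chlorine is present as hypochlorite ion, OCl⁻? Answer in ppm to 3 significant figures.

4.17 ppm

[OCl⁻]/[HOCl] = 10^(pH − pKa) = 10^(8.31 − 7.45) = 10^0.86 = 7.244.
Fraction as HOCl = 1 / (1 + 7.244) = 0.1213.
OCl⁻ = (1 − 0.1213) × 4.74 ppm = 4.165 ppm.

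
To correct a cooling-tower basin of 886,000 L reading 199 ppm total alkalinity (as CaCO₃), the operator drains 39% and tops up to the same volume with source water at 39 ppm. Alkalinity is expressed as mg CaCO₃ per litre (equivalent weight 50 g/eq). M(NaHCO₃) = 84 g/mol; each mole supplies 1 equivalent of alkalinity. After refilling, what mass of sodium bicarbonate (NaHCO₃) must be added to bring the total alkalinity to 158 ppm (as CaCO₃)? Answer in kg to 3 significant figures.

After draining 39% and refilling: 199 × 0.61 + 39 × 0.39 = 136.6 ppm.
Deficit to target: 158 − 136.6 = 21.4 mg/L.
As CaCO₃: 21.4 mg/L × 886,000 L = 18,960 g; ÷ 50 g/eq ÷ 1 = 379.2 mol NaHCO₃.
Mass: 379.2 × 84 = 31,850 g.

31.9 kg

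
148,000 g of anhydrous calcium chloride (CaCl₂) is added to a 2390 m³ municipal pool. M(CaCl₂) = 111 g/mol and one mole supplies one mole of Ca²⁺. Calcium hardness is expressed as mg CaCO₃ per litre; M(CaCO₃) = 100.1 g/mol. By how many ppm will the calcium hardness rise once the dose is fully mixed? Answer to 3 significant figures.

55.8 ppm

Volume: 2390 m³ = 2,390,000 L.
Moles of Ca²⁺: 148,000 g ÷ 111 g/mol = 1333 mol.
As CaCO₃: 1333 mol × 100.1 g/mol = 133,500 g.
Rise: 133,500 g / 2,390,000 L × 1000 = 55.84 mg/L.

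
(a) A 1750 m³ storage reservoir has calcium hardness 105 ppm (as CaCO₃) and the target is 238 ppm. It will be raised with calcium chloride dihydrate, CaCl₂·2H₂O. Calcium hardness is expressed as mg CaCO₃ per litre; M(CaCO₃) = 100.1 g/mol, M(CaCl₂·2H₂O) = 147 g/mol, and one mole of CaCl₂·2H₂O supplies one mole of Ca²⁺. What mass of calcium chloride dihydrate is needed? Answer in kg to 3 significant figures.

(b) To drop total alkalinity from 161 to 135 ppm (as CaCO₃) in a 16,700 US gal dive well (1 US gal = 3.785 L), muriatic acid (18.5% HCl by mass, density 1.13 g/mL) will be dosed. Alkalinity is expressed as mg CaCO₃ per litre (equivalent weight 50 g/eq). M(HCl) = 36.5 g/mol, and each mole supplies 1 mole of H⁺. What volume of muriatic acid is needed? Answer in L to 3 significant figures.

(a) 342 kg; (b) 5.74 L

(a) Volume: 1750 m³ = 1,750,000 L.
(a) Hardness to add: (238 − 105) = 133 mg/L as CaCO₃ × 1,750,000 L = 232,800 g as CaCO₃.
(a) Moles of Ca²⁺ (1 mol Ca²⁺ ≡ 1 mol CaCO₃): 232,800 / 100.1 g/mol = 2325 mol.
(a) Mass of CaCl₂·2H₂O: 2325 × 147 = 341,800 g.

(b) Volume: 16,700 US gal × 3.785 L/gal = 63,210 L.
(b) Alkalinity to neutralize: (161 − 135) = 26 mg/L as CaCO₃ × 63,210 L = 1643 g as CaCO₃.
(b) Equivalents of H⁺ required: 1643 ÷ 50 g/eq = 32.87 eq = 32.87 mol HCl.
(b) Mass of HCl: 32.87 × 36.5 = 1200 g.
(b) Mass of 18.5% solution: 1200 / 0.185 = 6485 g.
(b) Volume: 6485 g ÷ 1.13 g/mL = 5739 mL.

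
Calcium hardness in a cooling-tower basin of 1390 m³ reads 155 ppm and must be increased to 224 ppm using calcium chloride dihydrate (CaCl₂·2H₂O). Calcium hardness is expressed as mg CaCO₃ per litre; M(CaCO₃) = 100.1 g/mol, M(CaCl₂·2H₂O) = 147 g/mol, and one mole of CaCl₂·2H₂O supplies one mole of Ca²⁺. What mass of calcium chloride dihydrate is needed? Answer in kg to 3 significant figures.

Volume: 1390 m³ = 1,390,000 L.
Hardness to add: (224 − 155) = 69 mg/L as CaCO₃ × 1,390,000 L = 95,910 g as CaCO₃.
Moles of Ca²⁺ (1 mol Ca²⁺ ≡ 1 mol CaCO₃): 95,910 / 100.1 g/mol = 958.1 mol.
Mass of CaCl₂·2H₂O: 958.1 × 147 = 140,800 g.

141 kg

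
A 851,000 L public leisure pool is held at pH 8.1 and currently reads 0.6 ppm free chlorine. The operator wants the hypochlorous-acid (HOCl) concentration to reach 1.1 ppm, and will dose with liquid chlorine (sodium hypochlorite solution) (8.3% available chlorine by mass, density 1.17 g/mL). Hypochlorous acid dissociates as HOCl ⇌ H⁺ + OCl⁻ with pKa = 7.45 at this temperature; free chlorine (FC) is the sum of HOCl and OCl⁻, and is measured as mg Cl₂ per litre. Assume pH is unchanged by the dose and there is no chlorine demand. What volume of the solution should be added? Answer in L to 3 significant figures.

[OCl⁻]/[HOCl] = 10^(pH − pKa) = 10^(8.1 − 7.45) = 4.467; fraction as HOCl = 1/(1 + 4.467) = 0.1829.
Free chlorine required for 1.1 ppm HOCl: 1.1 / 0.1829 = 6.014 ppm.
FC to add: 6.014 − 0.6 = 5.414 mg/L as Cl₂.
Cl₂ equivalent: 5.414 mg/L × 851,000 L = 4607 g.
Product at 8.3% available Cl: 4607 / 0.083 = 55,500 g.
Volume: 55,500 g ÷ 1.17 g/mL = 47,440 mL.

47.4 L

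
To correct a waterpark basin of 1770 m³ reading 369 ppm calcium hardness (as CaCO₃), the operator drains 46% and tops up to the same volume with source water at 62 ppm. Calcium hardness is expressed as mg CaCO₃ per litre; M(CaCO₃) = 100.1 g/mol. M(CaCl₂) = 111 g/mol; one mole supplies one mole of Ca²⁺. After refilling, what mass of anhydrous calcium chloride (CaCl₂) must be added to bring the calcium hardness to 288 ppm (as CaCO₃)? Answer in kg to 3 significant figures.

118 kg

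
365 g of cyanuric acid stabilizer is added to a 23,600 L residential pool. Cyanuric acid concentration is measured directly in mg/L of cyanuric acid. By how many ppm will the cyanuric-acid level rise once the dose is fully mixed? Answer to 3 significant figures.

15.5 ppm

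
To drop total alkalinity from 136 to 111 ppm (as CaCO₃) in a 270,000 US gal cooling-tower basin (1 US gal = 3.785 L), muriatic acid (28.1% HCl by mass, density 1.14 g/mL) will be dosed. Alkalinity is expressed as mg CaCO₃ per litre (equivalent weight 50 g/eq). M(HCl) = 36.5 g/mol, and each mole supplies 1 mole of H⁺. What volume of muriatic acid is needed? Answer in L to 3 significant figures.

Volume: 270,000 US gal × 3.785 L/gal = 1,021,950 L.
Alkalinity to neutralize: (136 − 111) = 25 mg/L as CaCO₃ × 1,021,950 L = 25,550 g as CaCO₃.
Equivalents of H⁺ required: 25,550 ÷ 50 g/eq = 511 eq = 511 mol HCl.
Mass of HCl: 511 × 36.5 = 18,650 g.
Mass of 28.1% solution: 18,650 / 0.281 = 66,370 g.
Volume: 66,370 g ÷ 1.14 g/mL = 58,220 mL.

58.2 L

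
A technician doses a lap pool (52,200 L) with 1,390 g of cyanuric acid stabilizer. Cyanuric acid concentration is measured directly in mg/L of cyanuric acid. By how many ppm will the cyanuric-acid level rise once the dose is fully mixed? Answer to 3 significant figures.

Rise: 1,390 g / 52,200 L × 1000 = 26.63 mg/L.

26.6 ppm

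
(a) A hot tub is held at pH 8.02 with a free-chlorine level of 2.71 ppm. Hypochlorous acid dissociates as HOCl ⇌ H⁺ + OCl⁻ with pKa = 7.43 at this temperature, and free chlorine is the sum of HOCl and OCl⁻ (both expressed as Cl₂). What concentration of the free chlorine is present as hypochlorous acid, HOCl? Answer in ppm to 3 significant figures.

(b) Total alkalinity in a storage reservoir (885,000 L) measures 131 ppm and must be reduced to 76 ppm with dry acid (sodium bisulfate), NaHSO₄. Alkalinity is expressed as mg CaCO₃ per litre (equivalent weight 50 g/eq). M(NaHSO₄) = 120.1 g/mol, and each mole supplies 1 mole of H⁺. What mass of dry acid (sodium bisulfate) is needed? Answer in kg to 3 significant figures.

(a) 0.554 ppm; (b) 117 kg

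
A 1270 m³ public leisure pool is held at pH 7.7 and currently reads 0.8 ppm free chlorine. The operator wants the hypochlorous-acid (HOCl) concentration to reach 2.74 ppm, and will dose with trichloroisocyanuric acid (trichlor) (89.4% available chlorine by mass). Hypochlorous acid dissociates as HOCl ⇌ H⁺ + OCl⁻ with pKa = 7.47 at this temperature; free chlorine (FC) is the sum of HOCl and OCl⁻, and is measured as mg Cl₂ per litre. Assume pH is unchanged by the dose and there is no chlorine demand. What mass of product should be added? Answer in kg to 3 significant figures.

Volume: 1270 m³ = 1,270,000 L.
[OCl⁻]/[HOCl] = 10^(pH − pKa) = 10^(7.7 − 7.47) = 1.698; fraction as HOCl = 1/(1 + 1.698) = 0.3706.
Free chlorine required for 2.74 ppm HOCl: 2.74 / 0.3706 = 7.393 ppm.
FC to add: 7.393 − 0.8 = 6.593 mg/L as Cl₂.
Cl₂ equivalent: 6.593 mg/L × 1,270,000 L = 8373 g.
Product at 89.4% available Cl: 8373 / 0.894 = 9366 g.

9.37 kg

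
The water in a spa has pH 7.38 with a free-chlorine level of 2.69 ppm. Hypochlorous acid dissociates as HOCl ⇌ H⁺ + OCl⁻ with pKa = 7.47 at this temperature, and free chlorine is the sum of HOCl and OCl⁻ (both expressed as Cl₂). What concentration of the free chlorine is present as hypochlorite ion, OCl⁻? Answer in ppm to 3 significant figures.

1.21 ppm

[OCl⁻]/[HOCl] = 10^(pH − pKa) = 10^(7.38 − 7.47) = 10^-0.09 = 0.8128.
Fraction as HOCl = 1 / (1 + 0.8128) = 0.5516.
OCl⁻ = (1 − 0.5516) × 2.69 ppm = 1.206 ppm.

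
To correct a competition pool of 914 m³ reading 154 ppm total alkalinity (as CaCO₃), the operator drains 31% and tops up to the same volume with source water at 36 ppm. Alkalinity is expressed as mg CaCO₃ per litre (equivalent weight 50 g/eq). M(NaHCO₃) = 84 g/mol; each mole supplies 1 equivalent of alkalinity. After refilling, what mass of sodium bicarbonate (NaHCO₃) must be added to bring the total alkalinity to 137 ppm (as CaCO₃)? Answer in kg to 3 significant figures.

Volume: 914 m³ = 914,000 L.
After draining 31% and refilling: 154 × 0.69 + 36 × 0.31 = 117.42 ppm.
Deficit to target: 137 − 117.42 = 19.58 mg/L.
As CaCO₃: 19.58 mg/L × 914,000 L = 17,900 g; ÷ 50 g/eq ÷ 1 = 357.9 mol NaHCO₃.
Mass: 357.9 × 84 = 30,070 g.

30.1 kg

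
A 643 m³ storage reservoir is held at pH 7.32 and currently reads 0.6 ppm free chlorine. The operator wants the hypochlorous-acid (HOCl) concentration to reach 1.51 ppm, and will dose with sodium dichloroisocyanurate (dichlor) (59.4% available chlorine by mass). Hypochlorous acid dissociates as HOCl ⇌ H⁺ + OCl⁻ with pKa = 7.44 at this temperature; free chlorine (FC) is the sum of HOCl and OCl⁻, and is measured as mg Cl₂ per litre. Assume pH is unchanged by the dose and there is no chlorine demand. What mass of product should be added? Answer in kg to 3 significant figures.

2.23 kg

Volume: 643 m³ = 643,000 L.
[OCl⁻]/[HOCl] = 10^(pH − pKa) = 10^(7.32 − 7.44) = 0.7586; fraction as HOCl = 1/(1 + 0.7586) = 0.5686.
Free chlorine required for 1.51 ppm HOCl: 1.51 / 0.5686 = 2.655 ppm.
FC to add: 2.655 − 0.6 = 2.055 mg/L as Cl₂.
Cl₂ equivalent: 2.055 mg/L × 643,000 L = 1322 g.
Product at 59.4% available Cl: 1322 / 0.594 = 2225 g.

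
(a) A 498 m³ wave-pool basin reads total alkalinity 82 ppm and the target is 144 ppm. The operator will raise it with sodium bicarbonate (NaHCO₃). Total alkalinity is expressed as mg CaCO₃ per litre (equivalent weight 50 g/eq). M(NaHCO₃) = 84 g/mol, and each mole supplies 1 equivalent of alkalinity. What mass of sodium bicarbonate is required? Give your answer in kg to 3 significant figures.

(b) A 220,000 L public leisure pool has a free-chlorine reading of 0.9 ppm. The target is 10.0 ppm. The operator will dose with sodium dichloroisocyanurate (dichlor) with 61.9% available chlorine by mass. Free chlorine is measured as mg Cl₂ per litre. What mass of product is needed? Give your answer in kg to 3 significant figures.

(a) Volume: 498 m³ = 498,000 L.
(a) Alkalinity to add: (144 − 82) = 62 mg/L as CaCO₃ × 498,000 L = 30,880 g as CaCO₃.
(a) Equivalents: 30,880 g ÷ 50 g/eq = 617.5 eq.
(a) NaHCO₃ supplies 1 eq per mole → 617.5 mol.
(a) Mass: 617.5 mol × 84 g/mol = 51,870 g.

(b) Chlorine deficit: 10.0 − 0.9 = 9.1 ppm = 9.1 mg/L as Cl₂.
(b) Cl₂ equivalent needed: 9.1 mg/L × 220,000 L = 2,002,000 mg = 2002 g.
(b) Product at 61.9% available chlorine: 2002 / 0.619 = 3234 g.

(a) 51.9 kg; (b) 3.23 kg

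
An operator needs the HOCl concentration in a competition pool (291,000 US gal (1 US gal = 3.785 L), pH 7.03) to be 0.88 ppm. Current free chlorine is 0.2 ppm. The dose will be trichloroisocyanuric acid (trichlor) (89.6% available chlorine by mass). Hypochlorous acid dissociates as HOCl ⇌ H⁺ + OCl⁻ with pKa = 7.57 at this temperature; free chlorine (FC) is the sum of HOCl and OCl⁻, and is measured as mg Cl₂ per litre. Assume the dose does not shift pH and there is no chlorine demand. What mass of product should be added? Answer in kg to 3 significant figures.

Volume: 291,000 US gal × 3.785 L/gal = 1,101,435 L.
[OCl⁻]/[HOCl] = 10^(pH − pKa) = 10^(7.03 − 7.57) = 0.2884; fraction as HOCl = 1/(1 + 0.2884) = 0.7762.
Free chlorine required for 0.88 ppm HOCl: 0.88 / 0.7762 = 1.134 ppm.
FC to add: 1.134 − 0.2 = 0.9338 mg/L as Cl₂.
Cl₂ equivalent: 0.9338 mg/L × 1,101,435 L = 1029 g.
Product at 89.6% available Cl: 1029 / 0.896 = 1148 g.

1.15 kg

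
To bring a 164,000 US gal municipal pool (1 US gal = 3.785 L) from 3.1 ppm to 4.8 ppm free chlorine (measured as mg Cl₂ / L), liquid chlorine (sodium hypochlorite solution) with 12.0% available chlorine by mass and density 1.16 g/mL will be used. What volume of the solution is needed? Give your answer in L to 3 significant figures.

Volume: 164,000 US gal × 3.785 L/gal = 620,740 L.
Chlorine deficit: 4.8 − 3.1 = 1.7 ppm = 1.7 mg/L as Cl₂.
Cl₂ equivalent needed: 1.7 mg/L × 620,740 L = 1,055,000 mg = 1055 g.
Product at 12.0% available chlorine: 1055 / 0.12 = 8794 g.
Volume at density 1.16 g/mL: 8794 g ÷ 1.16 g/mL = 7581 mL.

7.58 L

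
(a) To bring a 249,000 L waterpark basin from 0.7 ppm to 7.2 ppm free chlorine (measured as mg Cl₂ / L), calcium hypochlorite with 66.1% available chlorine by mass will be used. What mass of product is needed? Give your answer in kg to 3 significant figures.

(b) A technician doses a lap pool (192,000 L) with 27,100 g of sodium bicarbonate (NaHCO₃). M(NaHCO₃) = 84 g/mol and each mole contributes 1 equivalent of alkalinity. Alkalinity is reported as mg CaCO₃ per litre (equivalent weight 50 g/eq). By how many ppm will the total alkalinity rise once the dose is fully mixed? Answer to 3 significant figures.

(a) 2.45 kg; (b) 84.0 ppm

(a) Chlorine deficit: 7.2 − 0.7 = 6.5 ppm = 6.5 mg/L as Cl₂.
(a) Cl₂ equivalent needed: 6.5 mg/L × 249,000 L = 1,618,000 mg = 1618 g.
(a) Product at 66.1% available chlorine: 1618 / 0.661 = 2449 g.

(b) Moles of NaHCO₃: 27,100 g ÷ 84 g/mol = 322.6 mol → 322.6 eq of alkalinity.
(b) As CaCO₃: 322.6 eq × 50 g/eq = 16,130 g.
(b) Rise: 16,130 g / 192,000 L × 1000 = 84.02 mg/L.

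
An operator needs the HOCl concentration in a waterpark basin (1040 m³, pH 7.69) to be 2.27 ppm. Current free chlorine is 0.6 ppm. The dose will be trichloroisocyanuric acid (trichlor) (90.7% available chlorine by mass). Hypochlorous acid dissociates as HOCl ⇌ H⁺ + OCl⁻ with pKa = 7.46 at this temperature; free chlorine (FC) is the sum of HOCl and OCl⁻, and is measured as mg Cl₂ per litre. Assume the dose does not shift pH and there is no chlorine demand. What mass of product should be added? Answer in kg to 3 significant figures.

6.34 kg

Volume: 1040 m³ = 1,040,000 L.
[OCl⁻]/[HOCl] = 10^(pH − pKa) = 10^(7.69 − 7.46) = 1.698; fraction as HOCl = 1/(1 + 1.698) = 0.3706.
Free chlorine required for 2.27 ppm HOCl: 2.27 / 0.3706 = 6.125 ppm.
FC to add: 6.125 − 0.6 = 5.525 mg/L as Cl₂.
Cl₂ equivalent: 5.525 mg/L × 1,040,000 L = 5746 g.
Product at 90.7% available Cl: 5746 / 0.907 = 6335 g.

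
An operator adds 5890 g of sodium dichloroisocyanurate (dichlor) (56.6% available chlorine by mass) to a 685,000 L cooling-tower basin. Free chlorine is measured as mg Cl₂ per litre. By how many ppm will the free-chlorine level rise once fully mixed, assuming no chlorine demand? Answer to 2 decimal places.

4.87 ppm

Available chlorine delivered: 5890 g × 0.566 = 3334 g as Cl₂.
Concentration rise: 3334 g / 685,000 L = 4.867 mg/L = 4.87 ppm.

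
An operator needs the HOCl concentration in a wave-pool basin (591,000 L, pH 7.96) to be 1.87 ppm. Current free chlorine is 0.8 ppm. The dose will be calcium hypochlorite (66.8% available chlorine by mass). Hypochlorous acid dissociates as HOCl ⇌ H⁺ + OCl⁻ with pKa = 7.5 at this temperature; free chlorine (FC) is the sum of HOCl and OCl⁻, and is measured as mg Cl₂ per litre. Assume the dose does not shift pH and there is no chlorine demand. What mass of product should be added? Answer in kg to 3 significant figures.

5.72 kg

[OCl⁻]/[HOCl] = 10^(pH − pKa) = 10^(7.96 − 7.5) = 2.884; fraction as HOCl = 1/(1 + 2.884) = 0.2575.
Free chlorine required for 1.87 ppm HOCl: 1.87 / 0.2575 = 7.263 ppm.
FC to add: 7.263 − 0.8 = 6.463 mg/L as Cl₂.
Cl₂ equivalent: 6.463 mg/L × 591,000 L = 3820 g.
Product at 66.8% available Cl: 3820 / 0.668 = 5718 g.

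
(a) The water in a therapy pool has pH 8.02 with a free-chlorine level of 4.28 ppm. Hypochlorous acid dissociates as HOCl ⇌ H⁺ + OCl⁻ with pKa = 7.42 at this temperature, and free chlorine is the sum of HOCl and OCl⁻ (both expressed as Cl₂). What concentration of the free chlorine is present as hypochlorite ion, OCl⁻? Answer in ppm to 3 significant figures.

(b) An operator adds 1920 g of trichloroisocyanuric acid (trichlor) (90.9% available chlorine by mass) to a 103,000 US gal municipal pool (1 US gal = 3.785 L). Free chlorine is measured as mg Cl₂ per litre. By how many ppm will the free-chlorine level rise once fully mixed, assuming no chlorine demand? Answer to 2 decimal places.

(a) 3.42 ppm; (b) 4.48 ppm

(a) [OCl⁻]/[HOCl] = 10^(pH − pKa) = 10^(8.02 − 7.42) = 10^0.60 = 3.981.
(a) Fraction as HOCl = 1 / (1 + 3.981) = 0.2008.
(a) OCl⁻ = (1 − 0.2008) × 4.28 ppm = 3.421 ppm.

(b) Volume: 103,000 US gal × 3.785 L/gal = 389,855 L.
(b) Available chlorine delivered: 1920 g × 0.909 = 1745 g as Cl₂.
(b) Concentration rise: 1745 g / 389,855 L = 4.477 mg/L = 4.48 ppm.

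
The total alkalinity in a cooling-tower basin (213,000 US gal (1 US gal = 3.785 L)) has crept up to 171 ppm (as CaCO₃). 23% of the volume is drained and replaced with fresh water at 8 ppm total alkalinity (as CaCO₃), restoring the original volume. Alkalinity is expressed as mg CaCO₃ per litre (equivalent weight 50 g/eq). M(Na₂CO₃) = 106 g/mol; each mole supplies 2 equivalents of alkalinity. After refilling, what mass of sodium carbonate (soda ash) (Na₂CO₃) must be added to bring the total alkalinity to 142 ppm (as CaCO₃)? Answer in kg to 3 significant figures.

Volume: 213,000 US gal × 3.785 L/gal = 806,205 L.
After draining 23% and refilling: 171 × 0.77 + 8 × 0.23 = 133.51 ppm.
Deficit to target: 142 − 133.51 = 8.49 mg/L.
As CaCO₃: 8.49 mg/L × 806,205 L = 6845 g; ÷ 50 g/eq ÷ 2 = 68.45 mol Na₂CO₃.
Mass: 68.45 × 106 = 7255 g.

7.26 kg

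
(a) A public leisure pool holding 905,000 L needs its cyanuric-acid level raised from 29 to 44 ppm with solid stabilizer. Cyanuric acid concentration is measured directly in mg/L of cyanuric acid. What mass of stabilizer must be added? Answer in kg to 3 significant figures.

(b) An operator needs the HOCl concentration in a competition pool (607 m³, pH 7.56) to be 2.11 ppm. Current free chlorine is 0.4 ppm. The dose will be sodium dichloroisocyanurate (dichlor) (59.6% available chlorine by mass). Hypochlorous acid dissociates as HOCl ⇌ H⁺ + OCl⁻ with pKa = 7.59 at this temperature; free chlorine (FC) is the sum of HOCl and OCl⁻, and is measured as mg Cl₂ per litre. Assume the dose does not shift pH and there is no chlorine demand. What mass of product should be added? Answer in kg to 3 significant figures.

(a) 13.6 kg; (b) 3.75 kg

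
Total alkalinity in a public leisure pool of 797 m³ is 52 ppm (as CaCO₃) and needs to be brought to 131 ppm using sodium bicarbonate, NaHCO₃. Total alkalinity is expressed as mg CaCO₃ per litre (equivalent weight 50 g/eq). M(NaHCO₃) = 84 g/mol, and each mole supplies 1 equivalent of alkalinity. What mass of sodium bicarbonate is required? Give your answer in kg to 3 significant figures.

Volume: 797 m³ = 797,000 L.
Alkalinity to add: (131 − 52) = 79 mg/L as CaCO₃ × 797,000 L = 62,960 g as CaCO₃.
Equivalents: 62,960 g ÷ 50 g/eq = 1259 eq.
NaHCO₃ supplies 1 eq per mole → 1259 mol.
Mass: 1259 mol × 84 g/mol = 105,800 g.

106 kg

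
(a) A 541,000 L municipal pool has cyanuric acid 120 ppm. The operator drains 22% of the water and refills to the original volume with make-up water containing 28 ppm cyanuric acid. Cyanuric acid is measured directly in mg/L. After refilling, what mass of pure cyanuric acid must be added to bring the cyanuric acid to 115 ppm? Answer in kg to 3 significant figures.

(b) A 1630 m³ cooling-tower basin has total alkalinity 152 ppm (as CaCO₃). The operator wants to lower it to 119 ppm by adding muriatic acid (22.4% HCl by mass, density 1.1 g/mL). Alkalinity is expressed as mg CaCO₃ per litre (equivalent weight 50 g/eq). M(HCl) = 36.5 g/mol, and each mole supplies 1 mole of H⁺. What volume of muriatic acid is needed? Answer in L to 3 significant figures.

(a) 8.24 kg; (b) 159 L

(a) After draining 22% and refilling: 120 × 0.78 + 28 × 0.22 = 99.76 ppm.
(a) Deficit to target: 115 − 99.76 = 15.24 mg/L.
(a) Mass: 15.24 mg/L × 541,000 L = 8245 g cyanuric acid.

(b) Volume: 1630 m³ = 1,630,000 L.
(b) Alkalinity to neutralize: (152 − 119) = 33 mg/L as CaCO₃ × 1,630,000 L = 53,790 g as CaCO₃.
(b) Equivalents of H⁺ required: 53,790 ÷ 50 g/eq = 1076 eq = 1076 mol HCl.
(b) Mass of HCl: 1076 × 36.5 = 39,270 g.
(b) Mass of 22.4% solution: 39,270 / 0.224 = 175,300 g.
(b) Volume: 175,300 g ÷ 1.1 g/mL = 159,400 mL.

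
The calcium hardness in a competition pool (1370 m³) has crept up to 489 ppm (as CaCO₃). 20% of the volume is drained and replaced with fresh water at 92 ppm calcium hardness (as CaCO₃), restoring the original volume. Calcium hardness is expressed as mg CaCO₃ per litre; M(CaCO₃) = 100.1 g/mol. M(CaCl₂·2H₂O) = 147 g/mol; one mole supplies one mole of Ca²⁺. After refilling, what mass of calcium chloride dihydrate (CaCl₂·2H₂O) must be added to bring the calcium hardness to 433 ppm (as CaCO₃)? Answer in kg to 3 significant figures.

47.1 kg

Volume: 1370 m³ = 1,370,000 L.
After draining 20% and refilling: 489 × 0.80 + 92 × 0.20 = 409.6 ppm.
Deficit to target: 433 − 409.6 = 23.4 mg/L.
As CaCO₃: 23.4 mg/L × 1,370,000 L = 32,060 g; ÷ 100.1 = 320.3 mol Ca²⁺.
Mass: 320.3 × 147 = 47,080 g.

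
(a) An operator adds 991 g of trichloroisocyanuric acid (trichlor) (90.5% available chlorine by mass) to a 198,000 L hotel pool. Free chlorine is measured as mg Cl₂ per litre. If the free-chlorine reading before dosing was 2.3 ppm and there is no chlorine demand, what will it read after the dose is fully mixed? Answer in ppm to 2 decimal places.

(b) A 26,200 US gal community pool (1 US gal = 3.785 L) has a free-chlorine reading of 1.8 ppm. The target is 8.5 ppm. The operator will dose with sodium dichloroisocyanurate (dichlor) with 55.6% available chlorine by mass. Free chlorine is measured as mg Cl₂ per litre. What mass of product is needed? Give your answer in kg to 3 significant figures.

(a) Available chlorine delivered: 991 g × 0.905 = 896.9 g as Cl₂.
(a) Concentration rise: 896.9 g / 198,000 L = 4.53 mg/L = 4.53 ppm.
(a) Final FC: 2.3 + 4.53 = 6.83 ppm.

(b) Volume: 26,200 US gal × 3.785 L/gal = 99,167 L.
(b) Chlorine deficit: 8.5 − 1.8 = 6.7 ppm = 6.7 mg/L as Cl₂.
(b) Cl₂ equivalent needed: 6.7 mg/L × 99,167 L = 664,400 mg = 664.4 g.
(b) Product at 55.6% available chlorine: 664.4 / 0.556 = 1195 g.

(a) 6.83 ppm; (b) 1.19 kg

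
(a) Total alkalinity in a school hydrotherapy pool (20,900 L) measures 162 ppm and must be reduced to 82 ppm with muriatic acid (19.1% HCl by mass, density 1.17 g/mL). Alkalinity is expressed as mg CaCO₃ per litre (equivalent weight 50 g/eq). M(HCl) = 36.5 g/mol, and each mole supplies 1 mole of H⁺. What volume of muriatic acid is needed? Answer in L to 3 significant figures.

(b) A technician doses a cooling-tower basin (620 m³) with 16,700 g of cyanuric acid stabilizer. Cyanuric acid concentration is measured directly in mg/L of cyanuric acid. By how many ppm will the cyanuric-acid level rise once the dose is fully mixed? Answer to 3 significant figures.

(a) Alkalinity to neutralize: (162 − 82) = 80 mg/L as CaCO₃ × 20,900 L = 1672 g as CaCO₃.
(a) Equivalents of H⁺ required: 1672 ÷ 50 g/eq = 33.44 eq = 33.44 mol HCl.
(a) Mass of HCl: 33.44 × 36.5 = 1221 g.
(a) Mass of 19.1% solution: 1221 / 0.191 = 6390 g.
(a) Volume: 6390 g ÷ 1.17 g/mL = 5462 mL.

(b) Volume: 620 m³ = 620,000 L.
(b) Rise: 16,700 g / 620,000 L × 1000 = 26.94 mg/L.

(a) 5.46 L; (b) 26.9 ppm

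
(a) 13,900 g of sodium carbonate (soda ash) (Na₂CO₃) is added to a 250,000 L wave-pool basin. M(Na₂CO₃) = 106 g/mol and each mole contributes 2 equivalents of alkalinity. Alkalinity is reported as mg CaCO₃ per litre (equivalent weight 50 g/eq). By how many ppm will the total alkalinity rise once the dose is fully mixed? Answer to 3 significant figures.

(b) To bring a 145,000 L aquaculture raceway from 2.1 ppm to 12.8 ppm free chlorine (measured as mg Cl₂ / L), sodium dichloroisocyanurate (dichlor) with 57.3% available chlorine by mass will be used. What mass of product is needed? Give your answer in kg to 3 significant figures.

(a) 52.5 ppm; (b) 2.71 kg

(a) Moles of Na₂CO₃: 13,900 g ÷ 106 g/mol = 131.1 mol → 262.3 eq of alkalinity.
(a) As CaCO₃: 262.3 eq × 50 g/eq = 13,110 g.
(a) Rise: 13,110 g / 250,000 L × 1000 = 52.45 mg/L.

(b) Chlorine deficit: 12.8 − 2.1 = 10.7 ppm = 10.7 mg/L as Cl₂.
(b) Cl₂ equivalent needed: 10.7 mg/L × 145,000 L = 1,552,000 mg = 1552 g.
(b) Product at 57.3% available chlorine: 1552 / 0.573 = 2708 g.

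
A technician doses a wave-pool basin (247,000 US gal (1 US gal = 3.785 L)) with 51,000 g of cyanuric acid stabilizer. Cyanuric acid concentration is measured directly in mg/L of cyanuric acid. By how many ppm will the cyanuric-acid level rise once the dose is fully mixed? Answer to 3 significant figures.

Volume: 247,000 US gal × 3.785 L/gal = 934,895 L.
Rise: 51,000 g / 934,895 L × 1000 = 54.55 mg/L.

54.6 ppm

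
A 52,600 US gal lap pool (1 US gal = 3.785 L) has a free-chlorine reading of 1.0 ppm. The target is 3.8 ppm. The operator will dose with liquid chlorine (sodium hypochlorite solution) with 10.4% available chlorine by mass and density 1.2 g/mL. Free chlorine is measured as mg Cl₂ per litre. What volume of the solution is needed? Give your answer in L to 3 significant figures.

Volume: 52,600 US gal × 3.785 L/gal = 199,091 L.
Chlorine deficit: 3.8 − 1.0 = 2.8 ppm = 2.8 mg/L as Cl₂.
Cl₂ equivalent needed: 2.8 mg/L × 199,091 L = 557,500 mg = 557.5 g.
Product at 10.4% available chlorine: 557.5 / 0.104 = 5360 g.
Volume at density 1.2 g/mL: 5360 g ÷ 1.2 g/mL = 4467 mL.

4.47 L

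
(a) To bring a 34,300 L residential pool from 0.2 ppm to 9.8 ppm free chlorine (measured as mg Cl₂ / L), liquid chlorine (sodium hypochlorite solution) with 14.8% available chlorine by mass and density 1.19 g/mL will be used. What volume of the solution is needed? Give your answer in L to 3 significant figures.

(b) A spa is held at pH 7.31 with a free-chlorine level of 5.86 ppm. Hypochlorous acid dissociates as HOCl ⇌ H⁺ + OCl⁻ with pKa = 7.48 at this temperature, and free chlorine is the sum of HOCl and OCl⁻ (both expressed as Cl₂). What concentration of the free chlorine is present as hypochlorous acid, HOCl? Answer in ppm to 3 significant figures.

(a) 1.87 L; (b) 3.50 ppm

(a) Chlorine deficit: 9.8 − 0.2 = 9.6 ppm = 9.6 mg/L as Cl₂.
(a) Cl₂ equivalent needed: 9.6 mg/L × 34,300 L = 329,300 mg = 329.3 g.
(a) Product at 14.8% available chlorine: 329.3 / 0.148 = 2225 g.
(a) Volume at density 1.19 g/mL: 2225 g ÷ 1.19 g/mL = 1870 mL.

(b) [OCl⁻]/[HOCl] = 10^(pH − pKa) = 10^(7.31 − 7.48) = 10^-0.17 = 0.6761.
(b) Fraction as HOCl = 1 / (1 + 0.6761) = 0.5966.
(b) HOCl = 0.5966 × 5.86 ppm = 3.496 ppm.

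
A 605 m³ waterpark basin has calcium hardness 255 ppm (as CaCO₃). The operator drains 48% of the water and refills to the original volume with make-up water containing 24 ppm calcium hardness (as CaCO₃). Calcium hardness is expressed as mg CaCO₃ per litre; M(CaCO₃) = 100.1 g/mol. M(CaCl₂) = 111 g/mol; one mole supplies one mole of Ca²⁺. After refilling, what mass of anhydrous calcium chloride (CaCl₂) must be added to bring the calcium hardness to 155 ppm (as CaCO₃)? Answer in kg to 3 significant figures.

7.30 kg

Volume: 605 m³ = 605,000 L.
After draining 48% and refilling: 255 × 0.52 + 24 × 0.48 = 144.12 ppm.
Deficit to target: 155 − 144.12 = 10.88 mg/L.
As CaCO₃: 10.88 mg/L × 605,000 L = 6582 g; ÷ 100.1 = 65.76 mol Ca²⁺.
Mass: 65.76 × 111 = 7299 g.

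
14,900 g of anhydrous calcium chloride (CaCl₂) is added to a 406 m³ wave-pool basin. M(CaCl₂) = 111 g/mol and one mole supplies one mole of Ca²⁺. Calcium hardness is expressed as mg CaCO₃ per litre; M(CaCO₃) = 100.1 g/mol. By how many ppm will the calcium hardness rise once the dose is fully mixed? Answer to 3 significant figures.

33.1 ppm

Volume: 406 m³ = 406,000 L.
Moles of Ca²⁺: 14,900 g ÷ 111 g/mol = 134.2 mol.
As CaCO₃: 134.2 mol × 100.1 g/mol = 13,440 g.
Rise: 13,440 g / 406,000 L × 1000 = 33.1 mg/L.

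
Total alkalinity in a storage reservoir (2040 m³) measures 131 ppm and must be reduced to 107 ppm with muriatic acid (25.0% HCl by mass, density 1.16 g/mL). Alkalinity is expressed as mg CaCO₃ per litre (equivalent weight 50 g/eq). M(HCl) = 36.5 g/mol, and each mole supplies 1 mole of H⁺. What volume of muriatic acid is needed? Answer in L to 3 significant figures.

Volume: 2040 m³ = 2,040,000 L.
Alkalinity to neutralize: (131 − 107) = 24 mg/L as CaCO₃ × 2,040,000 L = 48,960 g as CaCO₃.
Equivalents of H⁺ required: 48,960 ÷ 50 g/eq = 979.2 eq = 979.2 mol HCl.
Mass of HCl: 979.2 × 36.5 = 35,740 g.
Mass of 25.0% solution: 35,740 / 0.25 = 143,000 g.
Volume: 143,000 g ÷ 1.16 g/mL = 123,200 mL.

123 L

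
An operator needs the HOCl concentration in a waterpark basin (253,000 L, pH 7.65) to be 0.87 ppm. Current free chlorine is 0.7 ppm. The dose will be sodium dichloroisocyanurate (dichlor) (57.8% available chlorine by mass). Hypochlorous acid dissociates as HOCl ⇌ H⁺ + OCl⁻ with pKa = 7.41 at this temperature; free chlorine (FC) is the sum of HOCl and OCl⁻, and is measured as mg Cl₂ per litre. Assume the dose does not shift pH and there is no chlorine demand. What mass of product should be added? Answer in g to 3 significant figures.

736 g

[OCl⁻]/[HOCl] = 10^(pH − pKa) = 10^(7.65 − 7.41) = 1.738; fraction as HOCl = 1/(1 + 1.738) = 0.3653.
Free chlorine required for 0.87 ppm HOCl: 0.87 / 0.3653 = 2.382 ppm.
FC to add: 2.382 − 0.7 = 1.682 mg/L as Cl₂.
Cl₂ equivalent: 1.682 mg/L × 253,000 L = 425.5 g.
Product at 57.8% available Cl: 425.5 / 0.578 = 736.2 g.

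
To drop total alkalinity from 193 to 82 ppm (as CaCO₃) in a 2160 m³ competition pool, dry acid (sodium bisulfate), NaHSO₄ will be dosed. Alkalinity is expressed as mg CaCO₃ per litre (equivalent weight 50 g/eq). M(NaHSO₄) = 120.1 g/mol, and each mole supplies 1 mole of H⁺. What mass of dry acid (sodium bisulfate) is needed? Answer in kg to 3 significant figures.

576 kg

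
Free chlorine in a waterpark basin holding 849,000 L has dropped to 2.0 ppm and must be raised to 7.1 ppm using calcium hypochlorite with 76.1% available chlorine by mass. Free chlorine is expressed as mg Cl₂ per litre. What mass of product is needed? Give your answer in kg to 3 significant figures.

5.69 kg

Chlorine deficit: 7.1 − 2.0 = 5.1 ppm = 5.1 mg/L as Cl₂.
Cl₂ equivalent needed: 5.1 mg/L × 849,000 L = 4,330,000 mg = 4330 g.
Product at 76.1% available chlorine: 4330 / 0.761 = 5690 g.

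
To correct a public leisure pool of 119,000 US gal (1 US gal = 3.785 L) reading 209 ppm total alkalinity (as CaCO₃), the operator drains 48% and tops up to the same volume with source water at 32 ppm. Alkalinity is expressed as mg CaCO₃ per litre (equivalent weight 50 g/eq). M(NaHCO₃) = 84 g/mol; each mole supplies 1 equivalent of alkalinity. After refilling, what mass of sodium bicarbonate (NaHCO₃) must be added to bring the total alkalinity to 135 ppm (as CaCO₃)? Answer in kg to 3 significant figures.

8.29 kg

Volume: 119,000 US gal × 3.785 L/gal = 450,415 L.
After draining 48% and refilling: 209 × 0.52 + 32 × 0.48 = 124.04 ppm.
Deficit to target: 135 − 124.04 = 10.96 mg/L.
As CaCO₃: 10.96 mg/L × 450,415 L = 4937 g; ÷ 50 g/eq ÷ 1 = 98.73 mol NaHCO₃.
Mass: 98.73 × 84 = 8293 g.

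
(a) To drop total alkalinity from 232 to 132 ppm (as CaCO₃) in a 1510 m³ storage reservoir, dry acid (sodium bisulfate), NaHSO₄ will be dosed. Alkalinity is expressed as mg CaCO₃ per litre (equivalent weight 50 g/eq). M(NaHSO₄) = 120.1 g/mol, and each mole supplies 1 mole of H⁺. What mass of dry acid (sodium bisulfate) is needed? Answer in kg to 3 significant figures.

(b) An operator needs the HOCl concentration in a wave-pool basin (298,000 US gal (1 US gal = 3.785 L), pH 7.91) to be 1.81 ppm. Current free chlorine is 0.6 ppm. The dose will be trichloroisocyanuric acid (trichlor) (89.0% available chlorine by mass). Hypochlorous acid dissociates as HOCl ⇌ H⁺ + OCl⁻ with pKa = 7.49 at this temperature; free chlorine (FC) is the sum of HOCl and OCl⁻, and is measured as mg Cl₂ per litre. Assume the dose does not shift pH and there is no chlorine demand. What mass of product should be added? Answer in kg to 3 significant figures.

(a) Volume: 1510 m³ = 1,510,000 L.
(a) Alkalinity to neutralize: (232 − 132) = 100 mg/L as CaCO₃ × 1,510,000 L = 151,000 g as CaCO₃.
(a) Equivalents of H⁺ required: 151,000 ÷ 50 g/eq = 3020 eq = 3020 mol NaHSO₄.
(a) Mass of NaHSO₄: 3020 × 120.1 = 362,700 g.

(b) Volume: 298,000 US gal × 3.785 L/gal = 1,127,930 L.
(b) [OCl⁻]/[HOCl] = 10^(pH − pKa) = 10^(7.91 − 7.49) = 2.63; fraction as HOCl = 1/(1 + 2.63) = 0.2755.
(b) Free chlorine required for 1.81 ppm HOCl: 1.81 / 0.2755 = 6.571 ppm.
(b) FC to add: 6.571 − 0.6 = 5.971 mg/L as Cl₂.
(b) Cl₂ equivalent: 5.971 mg/L × 1,127,930 L = 6735 g.
(b) Product at 89.0% available Cl: 6735 / 0.89 = 7567 g.

(a) 363 kg; (b) 7.57 kg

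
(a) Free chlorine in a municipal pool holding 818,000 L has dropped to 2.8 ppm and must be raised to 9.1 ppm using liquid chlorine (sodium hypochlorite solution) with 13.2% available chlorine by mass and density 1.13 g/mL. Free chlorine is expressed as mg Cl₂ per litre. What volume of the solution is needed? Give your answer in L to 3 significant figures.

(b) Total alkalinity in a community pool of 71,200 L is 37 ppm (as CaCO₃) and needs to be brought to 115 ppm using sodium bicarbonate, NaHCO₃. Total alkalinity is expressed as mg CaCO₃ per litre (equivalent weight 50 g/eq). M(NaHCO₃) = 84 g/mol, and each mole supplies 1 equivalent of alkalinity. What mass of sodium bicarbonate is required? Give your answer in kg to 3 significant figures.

(a) 34.5 L; (b) 9.33 kg

(a) Chlorine deficit: 9.1 − 2.8 = 6.3 ppm = 6.3 mg/L as Cl₂.
(a) Cl₂ equivalent needed: 6.3 mg/L × 818,000 L = 5,153,000 mg = 5153 g.
(a) Product at 13.2% available chlorine: 5153 / 0.132 = 39,040 g.
(a) Volume at density 1.13 g/mL: 39,040 g ÷ 1.13 g/mL = 34,550 mL.

(b) Alkalinity to add: (115 − 37) = 78 mg/L as CaCO₃ × 71,200 L = 5554 g as CaCO₃.
(b) Equivalents: 5554 g ÷ 50 g/eq = 111.1 eq.
(b) NaHCO₃ supplies 1 eq per mole → 111.1 mol.
(b) Mass: 111.1 mol × 84 g/mol = 9330 g.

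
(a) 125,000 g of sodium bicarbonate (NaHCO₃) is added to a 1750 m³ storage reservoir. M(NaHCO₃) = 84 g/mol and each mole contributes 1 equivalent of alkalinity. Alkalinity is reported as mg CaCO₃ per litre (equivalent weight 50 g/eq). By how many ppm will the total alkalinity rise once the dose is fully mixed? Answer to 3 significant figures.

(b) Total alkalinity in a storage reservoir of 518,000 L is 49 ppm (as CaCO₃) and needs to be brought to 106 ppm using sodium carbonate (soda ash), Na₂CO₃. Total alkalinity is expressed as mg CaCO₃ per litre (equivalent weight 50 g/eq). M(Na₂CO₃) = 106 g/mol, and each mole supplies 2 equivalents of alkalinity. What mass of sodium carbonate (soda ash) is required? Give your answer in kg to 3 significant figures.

(a) 42.5 ppm; (b) 31.3 kg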